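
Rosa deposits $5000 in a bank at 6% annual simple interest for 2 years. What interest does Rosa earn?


Use the formula I = P x R x T / 100
P x R x T = 5000 x 6 x 2 = 60000
I = 60000 / 100 = $600

$600


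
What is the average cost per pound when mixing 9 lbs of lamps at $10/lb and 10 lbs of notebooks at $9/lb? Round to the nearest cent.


Cost of lamps:
9 x $10 = $90
Cost of notebooks:
10 x $9 = $90
Total cost: $90 + $90 = $180
Total weight: 19 lbs
Average: $180 / 19 = $9.4736... ≈ $9.47/lb

$9.47/lb


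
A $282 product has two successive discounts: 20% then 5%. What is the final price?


First discount:
20% of $282 = $56.40
Price after first discount:
$282 - $56.40 = $225.60
Second discount:
5% of $225.60 = $11.28
Final price:
$225.60 - $11.28 = $214.32

$214.32


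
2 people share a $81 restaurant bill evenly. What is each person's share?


Total bill: $81
Number of people: 2
Each pays: $81 / 2 = $40.50

$40.50


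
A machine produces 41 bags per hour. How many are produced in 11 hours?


Production rate: 41 bags per hour
Time: 11 hours
Total: 41 x 11 = 451 bags

451 bags


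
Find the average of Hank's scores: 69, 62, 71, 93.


Add the scores:
69 + 62 + 71 + 93 = 295
Divide by the number of tests:
295 / 4 = 73.75

73.75


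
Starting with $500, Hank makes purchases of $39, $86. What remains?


Add up expenses:
$39 + $86 = $125
Subtract from budget:
$500 - $125 = $375

$375


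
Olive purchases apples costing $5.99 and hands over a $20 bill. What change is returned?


Start with the amount paid:
$20
Subtract the price:
$20 - $5.99 = $14.01

$14.01


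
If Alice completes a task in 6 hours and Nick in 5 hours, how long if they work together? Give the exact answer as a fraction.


Alice's rate: 1/6 of the job per hour
Nick's rate: 1/5 of the job per hour
Combined rate: 1/6 + 1/5 = 11/30 per hour
Time = 1 / (11/30) = 30/11 hours (≈ 2.73 hours)

30/11 hours


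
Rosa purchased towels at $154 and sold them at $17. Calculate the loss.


Selling price = $17
Cost price = $154
Loss = cost price - selling price:
Loss = $154 - $17 = $137

$137


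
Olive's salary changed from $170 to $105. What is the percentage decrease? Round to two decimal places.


Find the absolute change:
|105 - 170| = 65
Divide by original and multiply by 100:
65 / 170 x 100 = 38.2352...% ≈ 38.24%

38.24%


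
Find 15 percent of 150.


Convert percentage to decimal:
15% = 0.15
Multiply:
150 x 0.15 = 22.5

22.5


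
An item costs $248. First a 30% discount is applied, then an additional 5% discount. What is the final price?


First discount:
30% of $248 = $74.40
Price after first discount:
$248 - $74.40 = $173.60
Second discount:
5% of $173.60 = $8.68
Final price:
$173.60 - $8.68 = $164.92

$164.92


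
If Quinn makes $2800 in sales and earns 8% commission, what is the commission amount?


Convert rate to decimal:
8% = 0.08
Multiply by sales:
$2800 x 0.08 = $224

$224


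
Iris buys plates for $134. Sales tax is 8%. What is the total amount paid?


Calculate the tax:
8% of $134 = $10.72
Add tax to price:
$134 + $10.72 = $144.72

$144.72


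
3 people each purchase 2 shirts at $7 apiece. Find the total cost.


Cost per person:
2 x $7 = $14
Group total:
3 x $14 = $42

$42


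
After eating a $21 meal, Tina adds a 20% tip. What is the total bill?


Calculate the tip:
20% of $21 = $4.20
Add tip to meal cost:
$21 + $4.20 = $25.20

$25.20


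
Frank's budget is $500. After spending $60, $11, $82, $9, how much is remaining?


Add up expenses:
$60 + $11 + $82 + $9 = $162
Subtract from budget:
$500 - $162 = $338

$338


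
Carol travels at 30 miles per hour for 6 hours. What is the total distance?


Use the formula: distance = speed x time
Speed = 30 mph, Time = 6 hours
30 x 6 = 180 miles

180 miles


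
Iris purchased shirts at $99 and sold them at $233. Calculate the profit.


Selling price = $233
Cost price = $99
Profit = selling price - cost price:
Profit = $233 - $99 = $134

$134


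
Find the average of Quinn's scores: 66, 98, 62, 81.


Add the scores:
66 + 98 + 62 + 81 = 307
Divide by the number of tests:
307 / 4 = 76.75

76.75


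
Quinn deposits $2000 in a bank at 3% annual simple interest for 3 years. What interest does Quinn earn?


Use the formula I = P x R x T / 100
P x R x T = 2000 x 3 x 3 = 18000
I = 18000 / 100 = $180

$180


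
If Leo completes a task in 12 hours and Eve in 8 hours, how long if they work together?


Leo's rate: 1/12 of the job per hour
Eve's rate: 1/8 of the job per hour
Combined rate: 1/12 + 1/8 = 5/24 per hour
Time = 1 / (5/24) = 24/5 = 4.8 hours

4.8 hours


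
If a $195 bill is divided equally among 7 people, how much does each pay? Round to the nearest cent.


Total bill: $195
Number of people: 7
Each pays: $195 / 7 = $27.8571... ≈ $27.86

$27.86


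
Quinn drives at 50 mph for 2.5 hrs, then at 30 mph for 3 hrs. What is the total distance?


Leg 1 distance:
50 x 2.5 = 125 miles
Leg 2 distance:
30 x 3 = 90 miles
Total distance:
125 + 90 = 215 miles

215 miles


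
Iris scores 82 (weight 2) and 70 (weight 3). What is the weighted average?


Weighted sum:
2 x 82 + 3 x 70 = 374
Total weight:
2 + 3 = 5
Weighted average:
374 / 5 = 74.8

74.8


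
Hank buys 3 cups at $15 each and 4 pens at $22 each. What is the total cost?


Cost of cups:
3 x $15 = $45
Cost of pens:
4 x $22 = $88
Add both:
$45 + $88 = $133

$133


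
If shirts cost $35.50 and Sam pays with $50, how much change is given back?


Start with the amount paid:
$50
Subtract the price:
$50 - $35.50 = $14.50

$14.50


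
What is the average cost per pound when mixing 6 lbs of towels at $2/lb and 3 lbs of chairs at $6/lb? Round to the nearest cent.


Cost of towels:
6 x $2 = $12
Cost of chairs:
3 x $6 = $18
Total cost: $12 + $18 = $30
Total weight: 9 lbs
Average: $30 / 9 = $3.3333... ≈ $3.33/lb

$3.33/lb


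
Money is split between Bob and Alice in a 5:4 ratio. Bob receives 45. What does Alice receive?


Find the multiplier:
45 / 5 = 9
Apply to Alice's share:
4 x 9 = 36

36


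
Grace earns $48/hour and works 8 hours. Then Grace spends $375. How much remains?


Calculate earnings:
8 x $48 = $384
Subtract spending:
$384 - $375 = $9

$9


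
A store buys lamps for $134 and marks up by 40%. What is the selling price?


Calculate the markup amount:
40% of $134 = $53.60
Add to cost:
$134 + $53.60 = $187.60

$187.60


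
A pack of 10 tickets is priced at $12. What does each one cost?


Total cost: $12
Number of items: 10
Unit price: $12 / 10 = $1.20

$1.20


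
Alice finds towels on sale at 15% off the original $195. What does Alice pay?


Calculate the discount amount:
15% of $195 = $29.25
Subtract from original:
$195 - $29.25 = $165.75

$165.75


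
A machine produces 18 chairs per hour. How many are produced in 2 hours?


Production rate: 18 chairs per hour
Time: 2 hours
Total: 18 x 2 = 36 chairs

36 chairs


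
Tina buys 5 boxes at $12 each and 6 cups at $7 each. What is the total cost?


Cost of boxes:
5 x $12 = $60
Cost of cups:
6 x $7 = $42
Add both:
$60 + $42 = $102

$102


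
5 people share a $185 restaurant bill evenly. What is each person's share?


Total bill: $185
Number of people: 5
Each pays: $185 / 5 = $37

$37


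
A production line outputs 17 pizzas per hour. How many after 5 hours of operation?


Production rate: 17 pizzas per hour
Time: 5 hours
Total: 17 x 5 = 85 pizzas

85 pizzas


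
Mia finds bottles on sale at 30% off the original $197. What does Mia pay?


Calculate the discount amount:
30% of $197 = $59.10
Subtract from original:
$197 - $59.10 = $137.90

$137.90


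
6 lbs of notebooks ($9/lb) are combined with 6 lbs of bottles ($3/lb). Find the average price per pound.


Cost of notebooks:
6 x $9 = $54
Cost of bottles:
6 x $3 = $18
Total cost: $54 + $18 = $72
Total weight: 12 lbs
Average: $72 / 12 = $6/lb

$6/lb


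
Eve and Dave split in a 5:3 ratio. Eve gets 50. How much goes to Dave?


Find the multiplier:
50 / 5 = 10
Apply to Dave's share:
3 x 10 = 30

30


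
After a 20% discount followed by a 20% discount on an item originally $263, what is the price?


First discount:
20% of $263 = $52.60
Price after first discount:
$263 - $52.60 = $210.40
Second discount:
20% of $210.40 = $42.08
Final price:
$210.40 - $42.08 = $168.32

$168.32


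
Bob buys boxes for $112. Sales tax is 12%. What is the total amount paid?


Calculate the tax:
12% of $112 = $13.44
Add tax to price:
$112 + $13.44 = $125.44

$125.44


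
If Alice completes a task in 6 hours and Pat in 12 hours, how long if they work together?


Alice's rate: 1/6 of the job per hour
Pat's rate: 1/12 of the job per hour
Combined rate: 1/6 + 1/12 = 1/4 per hour
Time = 1 / (1/4) = 4 hours

4 hours


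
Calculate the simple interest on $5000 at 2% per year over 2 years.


Use the formula I = P x R x T / 100
P x R x T = 5000 x 2 x 2 = 20000
I = 20000 / 100 = $200

$200


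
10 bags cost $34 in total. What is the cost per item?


Total cost: $34
Number of items: 10
Unit price: $34 / 10 = $3.40

$3.40


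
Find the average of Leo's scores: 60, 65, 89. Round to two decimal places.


Add the scores:
60 + 65 + 89 = 214
Divide by the number of tests:
214 / 3 = 71.3333... ≈ 71.33

71.33


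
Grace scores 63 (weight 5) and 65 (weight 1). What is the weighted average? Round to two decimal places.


Weighted sum:
5 x 63 + 1 x 65 = 380
Total weight:
5 + 1 = 6
Weighted average:
380 / 6 = 63.3333... ≈ 63.33

63.33


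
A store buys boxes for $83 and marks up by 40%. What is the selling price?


Calculate the markup amount:
40% of $83 = $33.20
Add to cost:
$83 + $33.20 = $116.20

$116.20


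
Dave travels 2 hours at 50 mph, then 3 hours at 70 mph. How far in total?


Leg 1 distance:
50 x 2 = 100 miles
Leg 2 distance:
70 x 3 = 210 miles
Total distance:
100 + 210 = 310 miles

310 miles


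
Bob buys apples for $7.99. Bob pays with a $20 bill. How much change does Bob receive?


Start with the amount paid:
$20
Subtract the price:
$20 - $7.99 = $12.01

$12.01


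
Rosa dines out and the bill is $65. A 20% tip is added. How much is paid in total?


Calculate the tip:
20% of $65 = $13
Add tip to meal cost:
$65 + $13 = $78

$78


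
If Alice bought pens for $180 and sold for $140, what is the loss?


Selling price = $140
Cost price = $180
Loss = cost price - selling price:
Loss = $180 - $140 = $40

$40


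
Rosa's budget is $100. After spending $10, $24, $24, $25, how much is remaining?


Add up expenses:
$10 + $24 + $24 + $25 = $83
Subtract from budget:
$100 - $83 = $17

$17


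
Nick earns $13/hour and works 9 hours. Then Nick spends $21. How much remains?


Calculate earnings:
9 x $13 = $117
Subtract spending:
$117 - $21 = $96

$96


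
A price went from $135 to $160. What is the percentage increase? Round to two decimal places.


Find the absolute change:
|160 - 135| = 25
Divide by original and multiply by 100:
25 / 135 x 100 = 18.5185...% ≈ 18.52%

18.52%


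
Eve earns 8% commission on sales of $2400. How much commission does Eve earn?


Convert rate to decimal:
8% = 0.08
Multiply by sales:
$2400 x 0.08 = $192

$192


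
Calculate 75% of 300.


Convert percentage to decimal:
75% = 0.75
Multiply:
300 x 0.75 = 225

225


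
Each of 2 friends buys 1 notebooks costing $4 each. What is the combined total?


Cost per person:
1 x $4 = $4
Group total:
2 x $4 = $8

$8


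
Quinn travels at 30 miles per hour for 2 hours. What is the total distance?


Use the formula: distance = speed x time
Speed = 30 mph, Time = 2 hours
30 x 2 = 60 miles

60 miles


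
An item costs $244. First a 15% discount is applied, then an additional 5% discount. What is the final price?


First discount:
15% of $244 = $36.60
Price after first discount:
$244 - $36.60 = $207.40
Second discount:
5% of $207.40 = $10.37
Final price:
$207.40 - $10.37 = $197.03

$197.03


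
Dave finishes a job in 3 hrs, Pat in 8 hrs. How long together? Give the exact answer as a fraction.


Dave's rate: 1/3 of the job per hour
Pat's rate: 1/8 of the job per hour
Combined rate: 1/3 + 1/8 = 11/24 per hour
Time = 1 / (11/24) = 24/11 hours (≈ 2.18 hours)

24/11 hours


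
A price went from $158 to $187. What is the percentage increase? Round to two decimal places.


Find the absolute change:
|187 - 158| = 29
Divide by original and multiply by 100:
29 / 158 x 100 = 18.3544...% ≈ 18.35%

18.35%


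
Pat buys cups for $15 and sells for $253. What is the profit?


Selling price = $253
Cost price = $15
Profit = selling price - cost price:
Profit = $253 - $15 = $238

$238


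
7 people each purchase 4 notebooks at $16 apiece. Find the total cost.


Cost per person:
4 x $16 = $64
Group total:
7 x $64 = $448

$448


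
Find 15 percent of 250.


Convert percentage to decimal:
15% = 0.15
Multiply:
250 x 0.15 = 37.5

37.5


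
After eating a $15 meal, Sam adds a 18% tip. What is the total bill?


Calculate the tip:
18% of $15 = $2.70
Add tip to meal cost:
$15 + $2.70 = $17.70

$17.70


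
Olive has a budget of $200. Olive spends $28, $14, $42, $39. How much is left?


Add up expenses:
$28 + $14 + $42 + $39 = $123
Subtract from budget:
$200 - $123 = $77

$77


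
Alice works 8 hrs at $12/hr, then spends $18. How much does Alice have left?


Calculate earnings:
8 x $12 = $96
Subtract spending:
$96 - $18 = $78

$78


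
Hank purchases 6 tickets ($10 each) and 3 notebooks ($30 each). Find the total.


Cost of tickets:
6 x $10 = $60
Cost of notebooks:
3 x $30 = $90
Add both:
$60 + $90 = $150

$150


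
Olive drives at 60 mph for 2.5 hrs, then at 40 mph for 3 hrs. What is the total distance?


Leg 1 distance:
60 x 2.5 = 150 miles
Leg 2 distance:
40 x 3 = 120 miles
Total distance:
150 + 120 = 270 miles

270 miles


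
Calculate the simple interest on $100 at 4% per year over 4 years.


Use the formula I = P x R x T / 100
P x R x T = 100 x 4 x 4 = 1600
I = 1600 / 100 = $16

$16


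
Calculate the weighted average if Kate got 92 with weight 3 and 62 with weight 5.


Weighted sum:
3 x 92 + 5 x 62 = 586
Total weight:
3 + 5 = 8
Weighted average:
586 / 8 = 73.25

73.25


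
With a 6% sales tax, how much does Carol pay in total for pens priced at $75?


Calculate the tax:
6% of $75 = $4.50
Add tax to price:
$75 + $4.50 = $79.50

$79.50


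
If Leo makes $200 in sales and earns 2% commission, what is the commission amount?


Convert rate to decimal:
2% = 0.02
Multiply by sales:
$200 x 0.02 = $4

$4


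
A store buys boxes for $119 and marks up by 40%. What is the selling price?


Calculate the markup amount:
40% of $119 = $47.60
Add to cost:
$119 + $47.60 = $166.60

$166.60


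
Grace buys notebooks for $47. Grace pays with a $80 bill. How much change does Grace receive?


Start with the amount paid:
$80
Subtract the price:
$80 - $47 = $33

$33


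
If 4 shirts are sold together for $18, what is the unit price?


Total cost: $18
Number of items: 4
Unit price: $18 / 4 = $4.50

$4.50


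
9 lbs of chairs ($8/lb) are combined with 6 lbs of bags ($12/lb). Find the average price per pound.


Cost of chairs:
9 x $8 = $72
Cost of bags:
6 x $12 = $72
Total cost: $72 + $72 = $144
Total weight: 15 lbs
Average: $144 / 15 = $9.60/lb

$9.60/lb


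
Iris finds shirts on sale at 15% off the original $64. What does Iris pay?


Calculate the discount amount:
15% of $64 = $9.60
Subtract from original:
$64 - $9.60 = $54.40

$54.40


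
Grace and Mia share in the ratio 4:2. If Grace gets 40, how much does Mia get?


Find the multiplier:
40 / 4 = 10
Apply to Mia's share:
2 x 10 = 20

20


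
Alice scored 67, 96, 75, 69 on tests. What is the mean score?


Add the scores:
67 + 96 + 75 + 69 = 307
Divide by the number of tests:
307 / 4 = 76.75

76.75


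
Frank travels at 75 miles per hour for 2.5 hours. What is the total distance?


Use the formula: distance = speed x time
Speed = 75 mph, Time = 2.5 hours
75 x 2.5 = 187.5 miles

187.5 miles


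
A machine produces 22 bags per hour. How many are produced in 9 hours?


Production rate: 22 bags per hour
Time: 9 hours
Total: 22 x 9 = 198 bags

198 bags


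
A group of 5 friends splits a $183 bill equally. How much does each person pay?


Total bill: $183
Number of people: 5
Each pays: $183 / 5 = $36.60

$36.60


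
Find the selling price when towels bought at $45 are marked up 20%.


Calculate the markup amount:
20% of $45 = $9
Add to cost:
$45 + $9 = $54

$54


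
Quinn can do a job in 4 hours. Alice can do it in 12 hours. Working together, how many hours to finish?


Quinn's rate: 1/4 of the job per hour
Alice's rate: 1/12 of the job per hour
Combined rate: 1/4 + 1/12 = 1/3 per hour
Time = 1 / (1/3) = 3 hours

3 hours


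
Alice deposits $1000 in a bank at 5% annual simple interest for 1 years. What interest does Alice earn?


Use the formula I = P x R x T / 100
P x R x T = 1000 x 5 x 1 = 5000
I = 5000 / 100 = $50

$50


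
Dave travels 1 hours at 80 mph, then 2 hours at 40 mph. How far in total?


Leg 1 distance:
80 x 1 = 80 miles
Leg 2 distance:
40 x 2 = 80 miles
Total distance:
80 + 80 = 160 miles

160 miles


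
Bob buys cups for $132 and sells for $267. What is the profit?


Selling price = $267
Cost price = $132
Profit = selling price - cost price:
Profit = $267 - $132 = $135

$135


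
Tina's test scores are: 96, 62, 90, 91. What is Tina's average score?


Add the scores:
96 + 62 + 90 + 91 = 339
Divide by the number of tests:
339 / 4 = 84.75

84.75


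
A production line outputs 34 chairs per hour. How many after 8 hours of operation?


Production rate: 34 chairs per hour
Time: 8 hours
Total: 34 x 8 = 272 chairs

272 chairs


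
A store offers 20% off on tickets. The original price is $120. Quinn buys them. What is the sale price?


Calculate the discount amount:
20% of $120 = $24
Subtract from original:
$120 - $24 = $96

$96


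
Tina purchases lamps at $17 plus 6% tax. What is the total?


Calculate the tax:
6% of $17 = $1.02
Add tax to price:
$17 + $1.02 = $18.02

$18.02


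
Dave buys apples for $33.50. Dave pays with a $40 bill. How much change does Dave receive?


Start with the amount paid:
$40
Subtract the price:
$40 - $33.50 = $6.50

$6.50


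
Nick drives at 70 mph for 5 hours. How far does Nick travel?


Use the formula: distance = speed x time
Speed = 70 mph, Time = 5 hours
70 x 5 = 350 miles

350 miles


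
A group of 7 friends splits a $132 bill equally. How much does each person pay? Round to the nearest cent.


Total bill: $132
Number of people: 7
Each pays: $132 / 7 = $18.8571... ≈ $18.86

$18.86


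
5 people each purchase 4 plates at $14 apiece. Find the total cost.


Cost per person:
4 x $14 = $56
Group total:
5 x $56 = $280

$280


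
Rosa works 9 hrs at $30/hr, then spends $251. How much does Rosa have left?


Calculate earnings:
9 x $30 = $270
Subtract spending:
$270 - $251 = $19

$19


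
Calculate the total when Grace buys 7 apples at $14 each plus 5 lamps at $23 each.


Cost of apples:
7 x $14 = $98
Cost of lamps:
5 x $23 = $115
Add both:
$98 + $115 = $213

$213


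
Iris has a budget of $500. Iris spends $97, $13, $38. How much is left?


Add up expenses:
$97 + $13 + $38 = $148
Subtract from budget:
$500 - $148 = $352

$352


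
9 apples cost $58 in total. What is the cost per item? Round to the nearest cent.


Total cost: $58
Number of items: 9
Unit price: $58 / 9 = $6.4444... ≈ $6.44

$6.44


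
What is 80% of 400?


Convert percentage to decimal:
80% = 0.8
Multiply:
400 x 0.8 = 320

320


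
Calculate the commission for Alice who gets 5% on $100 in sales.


Convert rate to decimal:
5% = 0.05
Multiply by sales:
$100 x 0.05 = $5

$5


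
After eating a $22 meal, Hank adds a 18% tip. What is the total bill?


Calculate the tip:
18% of $22 = $3.96
Add tip to meal cost:
$22 + $3.96 = $25.96

$25.96


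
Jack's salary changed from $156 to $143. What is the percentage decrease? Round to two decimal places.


Find the absolute change:
|143 - 156| = 13
Divide by original and multiply by 100:
13 / 156 x 100 = 8.3333...% ≈ 8.33%

8.33%


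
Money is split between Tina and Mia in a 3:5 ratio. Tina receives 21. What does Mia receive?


Find the multiplier:
21 / 3 = 7
Apply to Mia's share:
5 x 7 = 35

35


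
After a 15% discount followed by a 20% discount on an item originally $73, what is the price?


First discount:
15% of $73 = $10.95
Price after first discount:
$73 - $10.95 = $62.05
Second discount:
20% of $62.05 = $12.41
Final price:
$62.05 - $12.41 = $49.64

$49.64


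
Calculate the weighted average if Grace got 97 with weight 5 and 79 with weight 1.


Weighted sum:
5 x 97 + 1 x 79 = 564
Total weight:
5 + 1 = 6
Weighted average:
564 / 6 = 94

94


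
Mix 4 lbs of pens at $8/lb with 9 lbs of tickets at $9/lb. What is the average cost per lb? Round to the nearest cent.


Cost of pens:
4 x $8 = $32
Cost of tickets:
9 x $9 = $81
Total cost: $32 + $81 = $113
Total weight: 13 lbs
Average: $113 / 13 = $8.6923... ≈ $8.69/lb

$8.69/lb


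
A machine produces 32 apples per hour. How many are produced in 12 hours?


Production rate: 32 apples per hour
Time: 12 hours
Total: 32 x 12 = 384 apples

384 apples


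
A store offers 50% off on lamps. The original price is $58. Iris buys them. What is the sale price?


Calculate the discount amount:
50% of $58 = $29
Subtract from original:
$58 - $29 = $29

$29


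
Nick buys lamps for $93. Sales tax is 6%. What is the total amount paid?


Calculate the tax:
6% of $93 = $5.58
Add tax to price:
$93 + $5.58 = $98.58

$98.58


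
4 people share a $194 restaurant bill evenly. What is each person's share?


Total bill: $194
Number of people: 4
Each pays: $194 / 4 = $48.50

$48.50


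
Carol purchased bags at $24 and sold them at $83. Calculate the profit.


Selling price = $83
Cost price = $24
Profit = selling price - cost price:
Profit = $83 - $24 = $59

$59


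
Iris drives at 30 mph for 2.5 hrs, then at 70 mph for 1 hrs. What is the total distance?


Leg 1 distance:
30 x 2.5 = 75 miles
Leg 2 distance:
70 x 1 = 70 miles
Total distance:
75 + 70 = 145 miles

145 miles


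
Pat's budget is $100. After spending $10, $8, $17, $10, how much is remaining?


Add up expenses:
$10 + $8 + $17 + $10 = $45
Subtract from budget:
$100 - $45 = $55

$55


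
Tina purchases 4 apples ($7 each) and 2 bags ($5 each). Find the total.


Cost of apples:
4 x $7 = $28
Cost of bags:
2 x $5 = $10
Add both:
$28 + $10 = $38

$38


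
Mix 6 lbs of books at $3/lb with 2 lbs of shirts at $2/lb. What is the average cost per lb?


Cost of books:
6 x $3 = $18
Cost of shirts:
2 x $2 = $4
Total cost: $18 + $4 = $22
Total weight: 8 lbs
Average: $22 / 8 = $2.75/lb

$2.75/lb


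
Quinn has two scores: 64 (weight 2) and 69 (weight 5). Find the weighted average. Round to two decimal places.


Weighted sum:
2 x 64 + 5 x 69 = 473
Total weight:
2 + 5 = 7
Weighted average:
473 / 7 = 67.5714... ≈ 67.57

67.57


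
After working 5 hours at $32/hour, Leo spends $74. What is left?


Calculate earnings:
5 x $32 = $160
Subtract spending:
$160 - $74 = $86

$86


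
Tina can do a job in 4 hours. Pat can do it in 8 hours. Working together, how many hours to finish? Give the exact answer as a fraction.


Tina's rate: 1/4 of the job per hour
Pat's rate: 1/8 of the job per hour
Combined rate: 1/4 + 1/8 = 3/8 per hour
Time = 1 / (3/8) = 8/3 hours (≈ 2.67 hours)

8/3 hours


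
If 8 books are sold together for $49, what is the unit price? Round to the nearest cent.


Total cost: $49
Number of items: 8
Unit price: $49 / 8 = $6.125 ≈ $6.13

$6.13


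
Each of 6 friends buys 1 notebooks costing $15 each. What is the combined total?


Cost per person:
1 x $15 = $15
Group total:
6 x $15 = $90

$90


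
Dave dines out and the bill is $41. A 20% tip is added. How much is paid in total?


Calculate the tip:
20% of $41 = $8.20
Add tip to meal cost:
$41 + $8.20 = $49.20

$49.20


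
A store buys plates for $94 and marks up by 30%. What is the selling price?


Calculate the markup amount:
30% of $94 = $28.20
Add to cost:
$94 + $28.20 = $122.20

$122.20


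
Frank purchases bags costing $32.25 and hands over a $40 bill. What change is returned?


Start with the amount paid:
$40
Subtract the price:
$40 - $32.25 = $7.75

$7.75


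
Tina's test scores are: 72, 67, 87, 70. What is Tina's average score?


Add the scores:
72 + 67 + 87 + 70 = 296
Divide by the number of tests:
296 / 4 = 74

74


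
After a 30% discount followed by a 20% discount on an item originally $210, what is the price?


First discount:
30% of $210 = $63
Price after first discount:
$210 - $63 = $147
Second discount:
20% of $147 = $29.40
Final price:
$147 - $29.40 = $117.60

$117.60


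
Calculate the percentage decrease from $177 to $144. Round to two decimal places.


Find the absolute change:
|144 - 177| = 33
Divide by original and multiply by 100:
33 / 177 x 100 = 18.6440...% ≈ 18.64%

18.64%


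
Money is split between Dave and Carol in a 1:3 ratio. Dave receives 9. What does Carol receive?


Find the multiplier:
9 / 1 = 9
Apply to Carol's share:
3 x 9 = 27

27


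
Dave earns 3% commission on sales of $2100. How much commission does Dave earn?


Convert rate to decimal:
3% = 0.03
Multiply by sales:
$2100 x 0.03 = $63

$63


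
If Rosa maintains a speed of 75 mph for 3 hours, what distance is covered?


Use the formula: distance = speed x time
Speed = 75 mph, Time = 3 hours
75 x 3 = 225 miles

225 miles


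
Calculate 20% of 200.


Convert percentage to decimal:
20% = 0.2
Multiply:
200 x 0.2 = 40

40


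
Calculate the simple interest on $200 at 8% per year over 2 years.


Use the formula I = P x R x T / 100
P x R x T = 200 x 8 x 2 = 3200
I = 3200 / 100 = $32

$32


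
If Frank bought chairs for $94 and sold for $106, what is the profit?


Selling price = $106
Cost price = $94
Profit = selling price - cost price:
Profit = $106 - $94 = $12

$12


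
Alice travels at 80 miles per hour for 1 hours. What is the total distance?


Use the formula: distance = speed x time
Speed = 80 mph, Time = 1 hours
80 x 1 = 80 miles

80 miles


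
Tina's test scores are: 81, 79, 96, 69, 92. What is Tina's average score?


Add the scores:
81 + 79 + 96 + 69 + 92 = 417
Divide by the number of tests:
417 / 5 = 83.4

83.4


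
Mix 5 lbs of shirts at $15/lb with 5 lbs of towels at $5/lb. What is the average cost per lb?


Cost of shirts:
5 x $15 = $75
Cost of towels:
5 x $5 = $25
Total cost: $75 + $25 = $100
Total weight: 10 lbs
Average: $100 / 10 = $10/lb

$10/lb


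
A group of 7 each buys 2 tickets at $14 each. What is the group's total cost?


Cost per person:
2 x $14 = $28
Group total:
7 x $28 = $196

$196


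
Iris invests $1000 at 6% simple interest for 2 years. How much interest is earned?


Use the formula I = P x R x T / 100
P x R x T = 1000 x 6 x 2 = 12000
I = 12000 / 100 = $120

$120


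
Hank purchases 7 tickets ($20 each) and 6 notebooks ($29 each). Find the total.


Cost of tickets:
7 x $20 = $140
Cost of notebooks:
6 x $29 = $174
Add both:
$140 + $174 = $314

$314


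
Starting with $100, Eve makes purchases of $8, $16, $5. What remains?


Add up expenses:
$8 + $16 + $5 = $29
Subtract from budget:
$100 - $29 = $71

$71


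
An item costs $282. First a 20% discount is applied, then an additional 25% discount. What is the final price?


First discount:
20% of $282 = $56.40
Price after first discount:
$282 - $56.40 = $225.60
Second discount:
25% of $225.60 = $56.40
Final price:
$225.60 - $56.40 = $169.20

$169.20


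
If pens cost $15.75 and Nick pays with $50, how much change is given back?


Start with the amount paid:
$50
Subtract the price:
$50 - $15.75 = $34.25

$34.25


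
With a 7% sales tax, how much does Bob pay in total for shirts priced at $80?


Calculate the tax:
7% of $80 = $5.60
Add tax to price:
$80 + $5.60 = $85.60

$85.60


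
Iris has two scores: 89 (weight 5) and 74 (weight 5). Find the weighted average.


Weighted sum:
5 x 89 + 5 x 74 = 815
Total weight:
5 + 5 = 10
Weighted average:
815 / 10 = 81.5

81.5


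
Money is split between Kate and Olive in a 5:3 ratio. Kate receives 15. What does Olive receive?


Find the multiplier:
15 / 5 = 3
Apply to Olive's share:
3 x 3 = 9

9


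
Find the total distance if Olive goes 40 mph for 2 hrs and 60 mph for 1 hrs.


Leg 1 distance:
40 x 2 = 80 miles
Leg 2 distance:
60 x 1 = 60 miles
Total distance:
80 + 60 = 140 miles

140 miles


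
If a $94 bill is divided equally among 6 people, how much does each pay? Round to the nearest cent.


Total bill: $94
Number of people: 6
Each pays: $94 / 6 = $15.6666... ≈ $15.67

$15.67


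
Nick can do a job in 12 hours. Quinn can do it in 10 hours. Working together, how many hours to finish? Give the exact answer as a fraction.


Nick's rate: 1/12 of the job per hour
Quinn's rate: 1/10 of the job per hour
Combined rate: 1/12 + 1/10 = 11/60 per hour
Time = 1 / (11/60) = 60/11 hours (≈ 5.45 hours)

60/11 hours


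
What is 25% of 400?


Convert percentage to decimal:
25% = 0.25
Multiply:
400 x 0.25 = 100

100


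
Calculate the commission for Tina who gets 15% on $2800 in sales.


Convert rate to decimal:
15% = 0.15
Multiply by sales:
$2800 x 0.15 = $420

$420


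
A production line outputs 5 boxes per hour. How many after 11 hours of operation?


Production rate: 5 boxes per hour
Time: 11 hours
Total: 5 x 11 = 55 boxes

55 boxes


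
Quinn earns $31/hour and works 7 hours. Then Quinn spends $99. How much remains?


Calculate earnings:
7 x $31 = $217
Subtract spending:
$217 - $99 = $118

$118


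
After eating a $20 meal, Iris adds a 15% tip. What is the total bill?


Calculate the tip:
15% of $20 = $3
Add tip to meal cost:
$20 + $3 = $23

$23


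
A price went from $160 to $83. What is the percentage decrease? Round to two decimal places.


Find the absolute change:
|83 - 160| = 77
Divide by original and multiply by 100:
77 / 160 x 100 = 48.125% ≈ 48.13%

48.13%


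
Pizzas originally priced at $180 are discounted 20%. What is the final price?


Calculate the discount amount:
20% of $180 = $36
Subtract from original:
$180 - $36 = $144

$144


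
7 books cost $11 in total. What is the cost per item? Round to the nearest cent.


Total cost: $11
Number of items: 7
Unit price: $11 / 7 = $1.5714... ≈ $1.57

$1.57


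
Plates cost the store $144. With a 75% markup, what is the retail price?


Calculate the markup amount:
75% of $144 = $108
Add to cost:
$144 + $108 = $252

$252


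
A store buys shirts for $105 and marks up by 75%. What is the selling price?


Calculate the markup amount:
75% of $105 = $78.75
Add to cost:
$105 + $78.75 = $183.75

$183.75


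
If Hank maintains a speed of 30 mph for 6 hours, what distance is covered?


Use the formula: distance = speed x time
Speed = 30 mph, Time = 6 hours
30 x 6 = 180 miles

180 miles


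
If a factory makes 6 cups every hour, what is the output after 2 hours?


Production rate: 6 cups per hour
Time: 2 hours
Total: 6 x 2 = 12 cups

12 cups


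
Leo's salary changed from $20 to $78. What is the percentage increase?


Find the absolute change:
|78 - 20| = 58
Divide by original and multiply by 100:
58 / 20 x 100 = 290%

290%


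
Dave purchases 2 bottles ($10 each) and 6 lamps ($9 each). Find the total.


Cost of bottles:
2 x $10 = $20
Cost of lamps:
6 x $9 = $54
Add both:
$20 + $54 = $74

$74


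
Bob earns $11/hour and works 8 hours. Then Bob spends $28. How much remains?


Calculate earnings:
8 x $11 = $88
Subtract spending:
$88 - $28 = $60

$60


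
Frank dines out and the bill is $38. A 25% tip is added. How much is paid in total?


Calculate the tip:
25% of $38 = $9.50
Add tip to meal cost:
$38 + $9.50 = $47.50

$47.50


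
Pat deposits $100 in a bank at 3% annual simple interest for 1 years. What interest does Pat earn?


Use the formula I = P x R x T / 100
P x R x T = 100 x 3 x 1 = 300
I = 300 / 100 = $3

$3


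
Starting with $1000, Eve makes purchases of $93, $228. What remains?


Add up expenses:
$93 + $228 = $321
Subtract from budget:
$1000 - $321 = $679

$679


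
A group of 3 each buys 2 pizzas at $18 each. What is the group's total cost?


Cost per person:
2 x $18 = $36
Group total:
3 x $36 = $108

$108


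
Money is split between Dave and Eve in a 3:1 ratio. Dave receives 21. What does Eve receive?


Find the multiplier:
21 / 3 = 7
Apply to Eve's share:
1 x 7 = 7

7


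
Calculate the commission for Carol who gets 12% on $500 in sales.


Convert rate to decimal:
12% = 0.12
Multiply by sales:
$500 x 0.12 = $60

$60


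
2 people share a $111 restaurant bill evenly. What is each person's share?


Total bill: $111
Number of people: 2
Each pays: $111 / 2 = $55.50

$55.50


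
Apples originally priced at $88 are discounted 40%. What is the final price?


Calculate the discount amount:
40% of $88 = $35.20
Subtract from original:
$88 - $35.20 = $52.80

$52.80


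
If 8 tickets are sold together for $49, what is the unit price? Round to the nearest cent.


Total cost: $49
Number of items: 8
Unit price: $49 / 8 = $6.125 ≈ $6.13

$6.13


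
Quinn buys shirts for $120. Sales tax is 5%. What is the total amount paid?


Calculate the tax:
5% of $120 = $6
Add tax to price:
$120 + $6 = $126

$126


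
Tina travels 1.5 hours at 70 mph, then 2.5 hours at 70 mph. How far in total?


Leg 1 distance:
70 x 1.5 = 105 miles
Leg 2 distance:
70 x 2.5 = 175 miles
Total distance:
105 + 175 = 280 miles

280 miles


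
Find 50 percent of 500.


Convert percentage to decimal:
50% = 0.5
Multiply:
500 x 0.5 = 250

250


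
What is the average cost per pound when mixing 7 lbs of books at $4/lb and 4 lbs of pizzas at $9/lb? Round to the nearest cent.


Cost of books:
7 x $4 = $28
Cost of pizzas:
4 x $9 = $36
Total cost: $28 + $36 = $64
Total weight: 11 lbs
Average: $64 / 11 = $5.8181... ≈ $5.82/lb

$5.82/lb


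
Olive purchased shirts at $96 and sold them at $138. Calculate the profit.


Selling price = $138
Cost price = $96
Profit = selling price - cost price:
Profit = $138 - $96 = $42

$42


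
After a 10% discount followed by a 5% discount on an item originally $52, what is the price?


First discount:
10% of $52 = $5.20
Price after first discount:
$52 - $5.20 = $46.80
Second discount:
5% of $46.80 = $2.34
Final price:
$46.80 - $2.34 = $44.46

$44.46


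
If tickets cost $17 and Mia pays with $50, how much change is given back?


Start with the amount paid:
$50
Subtract the price:
$50 - $17 = $33

$33


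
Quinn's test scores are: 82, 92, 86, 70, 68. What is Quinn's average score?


Add the scores:
82 + 92 + 86 + 70 + 68 = 398
Divide by the number of tests:
398 / 5 = 79.6

79.6


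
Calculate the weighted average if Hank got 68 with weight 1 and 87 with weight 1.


Weighted sum:
1 x 68 + 1 x 87 = 155
Total weight:
1 + 1 = 2
Weighted average:
155 / 2 = 77.5

77.5


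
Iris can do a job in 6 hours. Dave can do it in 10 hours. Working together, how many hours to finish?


Iris's rate: 1/6 of the job per hour
Dave's rate: 1/10 of the job per hour
Combined rate: 1/6 + 1/10 = 4/15 per hour
Time = 1 / (4/15) = 15/4 = 3.75 hours

3.75 hours


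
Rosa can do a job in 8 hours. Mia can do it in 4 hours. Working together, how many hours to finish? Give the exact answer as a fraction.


Rosa's rate: 1/8 of the job per hour
Mia's rate: 1/4 of the job per hour
Combined rate: 1/8 + 1/4 = 3/8 per hour
Time = 1 / (3/8) = 8/3 hours (≈ 2.67 hours)

8/3 hours


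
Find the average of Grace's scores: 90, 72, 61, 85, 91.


Add the scores:
90 + 72 + 61 + 85 + 91 = 399
Divide by the number of tests:
399 / 5 = 79.8

79.8


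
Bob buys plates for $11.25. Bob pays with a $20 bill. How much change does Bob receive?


Start with the amount paid:
$20
Subtract the price:
$20 - $11.25 = $8.75

$8.75


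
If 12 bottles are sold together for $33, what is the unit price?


Total cost: $33
Number of items: 12
Unit price: $33 / 12 = $2.75

$2.75


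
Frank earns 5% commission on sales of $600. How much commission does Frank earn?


Convert rate to decimal:
5% = 0.05
Multiply by sales:
$600 x 0.05 = $30

$30


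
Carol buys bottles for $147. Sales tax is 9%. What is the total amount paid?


Calculate the tax:
9% of $147 = $13.23
Add tax to price:
$147 + $13.23 = $160.23

$160.23


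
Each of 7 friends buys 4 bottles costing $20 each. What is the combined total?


Cost per person:
4 x $20 = $80
Group total:
7 x $80 = $560

$560


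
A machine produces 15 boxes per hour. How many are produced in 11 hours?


Production rate: 15 boxes per hour
Time: 11 hours
Total: 15 x 11 = 165 boxes

165 boxes


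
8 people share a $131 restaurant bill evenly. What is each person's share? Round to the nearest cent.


Total bill: $131
Number of people: 8
Each pays: $131 / 8 = $16.375 ≈ $16.38

$16.38


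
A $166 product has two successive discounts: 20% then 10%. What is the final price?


First discount:
20% of $166 = $33.20
Price after first discount:
$166 - $33.20 = $132.80
Second discount:
10% of $132.80 = $13.28
Final price:
$132.80 - $13.28 = $119.52

$119.52


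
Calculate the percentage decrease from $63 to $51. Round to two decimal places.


Find the absolute change:
|51 - 63| = 12
Divide by original and multiply by 100:
12 / 63 x 100 = 19.0476...% ≈ 19.05%

19.05%


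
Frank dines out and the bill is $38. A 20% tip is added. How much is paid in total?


Calculate the tip:
20% of $38 = $7.60
Add tip to meal cost:
$38 + $7.60 = $45.60

$45.60


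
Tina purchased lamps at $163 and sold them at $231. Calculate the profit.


Selling price = $231
Cost price = $163
Profit = selling price - cost price:
Profit = $231 - $163 = $68

$68


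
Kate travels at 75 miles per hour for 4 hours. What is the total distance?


Use the formula: distance = speed x time
Speed = 75 mph, Time = 4 hours
75 x 4 = 300 miles

300 miles


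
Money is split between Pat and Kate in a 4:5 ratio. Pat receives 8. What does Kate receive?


Find the multiplier:
8 / 4 = 2
Apply to Kate's share:
5 x 2 = 10

10


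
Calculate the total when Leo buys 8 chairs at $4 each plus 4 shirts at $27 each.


Cost of chairs:
8 x $4 = $32
Cost of shirts:
4 x $27 = $108
Add both:
$32 + $108 = $140

$140


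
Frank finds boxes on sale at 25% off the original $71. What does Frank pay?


Calculate the discount amount:
25% of $71 = $17.75
Subtract from original:
$71 - $17.75 = $53.25

$53.25


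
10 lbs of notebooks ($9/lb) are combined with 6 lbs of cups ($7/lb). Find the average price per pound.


Cost of notebooks:
10 x $9 = $90
Cost of cups:
6 x $7 = $42
Total cost: $90 + $42 = $132
Total weight: 16 lbs
Average: $132 / 16 = $8.25/lb

$8.25/lb


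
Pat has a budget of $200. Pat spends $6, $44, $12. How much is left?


Add up expenses:
$6 + $44 + $12 = $62
Subtract from budget:
$200 - $62 = $138

$138


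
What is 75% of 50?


Convert percentage to decimal:
75% = 0.75
Multiply:
50 x 0.75 = 37.5

37.5
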